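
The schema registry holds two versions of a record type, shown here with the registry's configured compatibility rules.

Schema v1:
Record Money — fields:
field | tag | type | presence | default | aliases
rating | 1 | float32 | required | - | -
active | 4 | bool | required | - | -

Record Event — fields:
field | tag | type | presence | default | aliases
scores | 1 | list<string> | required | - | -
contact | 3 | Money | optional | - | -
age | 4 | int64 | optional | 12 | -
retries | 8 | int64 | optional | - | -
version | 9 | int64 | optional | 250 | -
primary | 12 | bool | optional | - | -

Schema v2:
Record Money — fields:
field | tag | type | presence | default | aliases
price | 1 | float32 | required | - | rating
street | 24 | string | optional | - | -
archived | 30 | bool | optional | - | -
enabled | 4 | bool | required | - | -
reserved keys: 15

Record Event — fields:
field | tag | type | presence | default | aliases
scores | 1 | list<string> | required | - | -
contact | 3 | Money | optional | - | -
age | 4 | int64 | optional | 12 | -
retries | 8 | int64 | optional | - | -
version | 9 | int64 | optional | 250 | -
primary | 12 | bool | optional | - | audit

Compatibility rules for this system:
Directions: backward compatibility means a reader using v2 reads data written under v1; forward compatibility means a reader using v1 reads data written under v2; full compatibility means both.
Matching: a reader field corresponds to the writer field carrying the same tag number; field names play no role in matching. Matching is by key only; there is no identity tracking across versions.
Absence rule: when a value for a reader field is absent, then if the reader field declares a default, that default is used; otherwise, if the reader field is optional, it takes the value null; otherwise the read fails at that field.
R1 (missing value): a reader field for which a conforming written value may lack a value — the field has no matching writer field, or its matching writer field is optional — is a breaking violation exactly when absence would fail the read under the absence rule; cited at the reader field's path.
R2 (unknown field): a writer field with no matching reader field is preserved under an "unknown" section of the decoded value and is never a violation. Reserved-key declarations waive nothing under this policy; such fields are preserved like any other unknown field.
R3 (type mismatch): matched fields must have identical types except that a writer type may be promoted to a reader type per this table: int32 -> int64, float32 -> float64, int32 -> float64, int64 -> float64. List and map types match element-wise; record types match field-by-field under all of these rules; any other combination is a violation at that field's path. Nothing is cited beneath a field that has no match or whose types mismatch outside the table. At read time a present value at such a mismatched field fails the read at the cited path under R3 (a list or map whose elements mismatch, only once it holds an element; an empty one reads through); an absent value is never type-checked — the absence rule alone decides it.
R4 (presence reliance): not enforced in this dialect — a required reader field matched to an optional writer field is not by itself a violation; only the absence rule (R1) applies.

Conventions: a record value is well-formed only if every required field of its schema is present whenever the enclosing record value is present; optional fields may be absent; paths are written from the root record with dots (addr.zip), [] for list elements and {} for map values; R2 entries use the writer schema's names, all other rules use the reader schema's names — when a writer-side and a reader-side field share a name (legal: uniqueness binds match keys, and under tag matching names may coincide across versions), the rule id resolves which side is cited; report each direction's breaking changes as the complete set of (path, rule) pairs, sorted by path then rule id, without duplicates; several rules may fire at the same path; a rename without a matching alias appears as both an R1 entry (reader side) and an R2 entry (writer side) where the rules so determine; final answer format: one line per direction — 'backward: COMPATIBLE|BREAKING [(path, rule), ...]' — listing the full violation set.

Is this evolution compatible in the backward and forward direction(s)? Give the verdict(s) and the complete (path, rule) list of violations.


in Event below, arrows point writer -> reader
backward analysis of Event with v2 as reader and v1 as writer:
  scores: list<string> -> list<string>, writer required; from scores
  contact: Money -> Money, writer optional; from contact
  age: int64 -> int64, writer optional; from age
  retries: int64 -> int64, writer optional; from retries
  version: int64 -> int64, writer optional; from version
  primary: bool -> bool, writer optional; from primary
  contact.price: float32 -> float32, writer required; from contact.rating
  contact.street: no writer-side match
  contact.archived: no writer-side match
  contact.enabled: bool -> bool, writer required; from contact.active
  => backward verdict for Event: COMPATIBLE, no violations
forward analysis of Event with v1 as reader and v2 as writer:
  scores: list<string> -> list<string>, writer required; from scores
  contact: Money -> Money, writer optional; from contact
  age: int64 -> int64, writer optional; from age
  retries: int64 -> int64, writer optional; from retries
  version: int64 -> int64, writer optional; from version
  primary: bool -> bool, writer optional; from primary
  contact.rating: float32 -> float32, writer required; from contact.price
  contact.active: bool -> bool, writer required; from contact.enabled
  contact.street (writer side), unknown to reader
  contact.archived (writer side), unknown to reader
  => forward verdict for Event: COMPATIBLE, no violations

backward: COMPATIBLE []; forward: COMPATIBLE []


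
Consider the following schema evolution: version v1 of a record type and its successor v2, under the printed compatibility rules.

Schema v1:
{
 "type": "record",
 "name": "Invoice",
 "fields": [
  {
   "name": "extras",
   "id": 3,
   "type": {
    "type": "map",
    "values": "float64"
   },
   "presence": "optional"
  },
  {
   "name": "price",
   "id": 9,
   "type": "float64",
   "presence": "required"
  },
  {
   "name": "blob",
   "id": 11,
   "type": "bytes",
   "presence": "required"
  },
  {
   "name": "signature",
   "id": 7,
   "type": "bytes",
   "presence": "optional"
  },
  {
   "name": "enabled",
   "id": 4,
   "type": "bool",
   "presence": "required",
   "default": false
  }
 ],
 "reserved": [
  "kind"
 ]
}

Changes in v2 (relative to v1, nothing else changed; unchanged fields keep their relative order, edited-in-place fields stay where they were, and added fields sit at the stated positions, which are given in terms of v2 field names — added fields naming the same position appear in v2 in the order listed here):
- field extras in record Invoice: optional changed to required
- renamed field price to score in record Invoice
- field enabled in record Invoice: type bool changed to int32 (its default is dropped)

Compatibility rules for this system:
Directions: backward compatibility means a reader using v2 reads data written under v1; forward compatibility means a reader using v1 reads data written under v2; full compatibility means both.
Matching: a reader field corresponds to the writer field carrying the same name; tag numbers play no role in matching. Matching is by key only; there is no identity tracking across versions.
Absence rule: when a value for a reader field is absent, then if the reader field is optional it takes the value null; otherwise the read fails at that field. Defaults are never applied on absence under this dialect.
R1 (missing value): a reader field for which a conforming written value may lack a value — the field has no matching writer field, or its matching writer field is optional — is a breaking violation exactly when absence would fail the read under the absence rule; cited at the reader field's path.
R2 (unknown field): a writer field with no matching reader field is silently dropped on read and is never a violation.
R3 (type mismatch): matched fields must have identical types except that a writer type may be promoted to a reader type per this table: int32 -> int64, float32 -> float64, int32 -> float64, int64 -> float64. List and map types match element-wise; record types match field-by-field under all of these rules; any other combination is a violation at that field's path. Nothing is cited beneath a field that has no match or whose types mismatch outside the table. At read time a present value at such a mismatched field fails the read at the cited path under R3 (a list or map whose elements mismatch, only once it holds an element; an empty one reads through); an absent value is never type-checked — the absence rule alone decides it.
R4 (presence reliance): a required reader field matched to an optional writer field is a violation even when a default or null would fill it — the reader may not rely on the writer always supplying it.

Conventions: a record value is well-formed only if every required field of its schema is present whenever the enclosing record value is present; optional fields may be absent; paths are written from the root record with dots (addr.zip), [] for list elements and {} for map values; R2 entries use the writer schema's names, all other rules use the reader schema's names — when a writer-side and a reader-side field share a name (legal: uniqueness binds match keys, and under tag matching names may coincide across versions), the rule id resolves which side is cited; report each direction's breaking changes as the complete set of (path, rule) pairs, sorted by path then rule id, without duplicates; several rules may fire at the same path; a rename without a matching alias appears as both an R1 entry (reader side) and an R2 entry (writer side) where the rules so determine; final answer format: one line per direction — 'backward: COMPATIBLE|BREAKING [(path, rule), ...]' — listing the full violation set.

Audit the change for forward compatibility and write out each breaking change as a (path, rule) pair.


forward: BREAKING [(enabled, R3), (price, R1)]

each type pair in Invoice: writer, then reader
forward pass over Invoice, reader schema v1, writer schema v2:
  extras: paired with writer extras (map<string, float64> -> map<string, float64>; writer required)
  price: no writer match
  blob: paired with writer blob (bytes -> bytes; writer required)
  signature: paired with writer signature (bytes -> bytes; writer optional)
  enabled: paired with writer enabled (int32 -> bool; writer required)
  writer field score has no reader counterpart
  breaking: (enabled, R3)
  breaking: (price, R1)
  => 2 violation(s): forward is BREAKING for Invoice
diffs on Invoice not affecting the asked answer:
  field extras in record Invoice: optional changed to required -> its effect on Invoice is confined to the backward direction, not asked


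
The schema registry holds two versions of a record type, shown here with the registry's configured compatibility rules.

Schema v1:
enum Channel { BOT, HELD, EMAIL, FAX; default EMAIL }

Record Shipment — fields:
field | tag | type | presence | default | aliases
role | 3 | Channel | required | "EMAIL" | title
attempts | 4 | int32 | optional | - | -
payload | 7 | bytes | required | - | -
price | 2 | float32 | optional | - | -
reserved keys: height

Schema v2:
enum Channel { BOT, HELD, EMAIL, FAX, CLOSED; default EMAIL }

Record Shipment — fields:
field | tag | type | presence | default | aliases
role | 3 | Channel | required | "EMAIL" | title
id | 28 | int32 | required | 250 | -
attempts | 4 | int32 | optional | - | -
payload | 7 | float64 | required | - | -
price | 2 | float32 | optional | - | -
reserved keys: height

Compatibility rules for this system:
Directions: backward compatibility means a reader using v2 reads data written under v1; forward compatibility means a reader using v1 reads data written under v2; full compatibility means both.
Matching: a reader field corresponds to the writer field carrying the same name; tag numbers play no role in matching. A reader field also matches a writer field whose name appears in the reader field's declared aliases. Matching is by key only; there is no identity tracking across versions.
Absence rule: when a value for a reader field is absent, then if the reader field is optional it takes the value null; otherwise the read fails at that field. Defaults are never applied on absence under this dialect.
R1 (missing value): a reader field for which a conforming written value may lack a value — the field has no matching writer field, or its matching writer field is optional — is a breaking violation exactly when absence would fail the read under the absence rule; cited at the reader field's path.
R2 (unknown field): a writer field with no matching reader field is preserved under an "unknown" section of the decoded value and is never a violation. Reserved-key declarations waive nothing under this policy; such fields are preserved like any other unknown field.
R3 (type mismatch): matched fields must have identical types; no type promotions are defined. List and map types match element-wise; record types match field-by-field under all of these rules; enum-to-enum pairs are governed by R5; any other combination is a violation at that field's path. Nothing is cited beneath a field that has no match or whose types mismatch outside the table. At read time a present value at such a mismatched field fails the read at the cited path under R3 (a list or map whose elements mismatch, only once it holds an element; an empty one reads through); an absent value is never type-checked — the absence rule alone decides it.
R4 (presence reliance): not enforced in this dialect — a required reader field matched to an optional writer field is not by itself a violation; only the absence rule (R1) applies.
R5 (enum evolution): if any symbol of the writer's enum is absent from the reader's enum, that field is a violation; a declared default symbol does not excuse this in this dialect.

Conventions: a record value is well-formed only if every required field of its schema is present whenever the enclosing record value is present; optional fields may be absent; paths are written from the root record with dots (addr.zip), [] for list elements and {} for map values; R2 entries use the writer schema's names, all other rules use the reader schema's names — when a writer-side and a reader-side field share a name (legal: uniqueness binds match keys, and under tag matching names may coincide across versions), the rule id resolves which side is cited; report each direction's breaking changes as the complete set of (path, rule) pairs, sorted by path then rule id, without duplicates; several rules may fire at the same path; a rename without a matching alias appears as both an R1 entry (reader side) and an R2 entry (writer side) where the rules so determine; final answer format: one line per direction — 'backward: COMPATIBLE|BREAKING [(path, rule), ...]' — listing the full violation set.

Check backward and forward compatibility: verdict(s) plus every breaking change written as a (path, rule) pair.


each type pair in Shipment: writer, then reader
backward for Shipment (reader v2, writer v1):
  role: paired with writer role (Channel -> Channel; writer required)
  id has no writer counterpart
  attempts: paired with writer attempts (int32 -> int32; writer optional)
  payload: paired with writer payload (bytes -> float64; writer required)
  price: paired with writer price (float32 -> float32; writer optional)
  R1 fires at id
  R3 fires at payload
  => 2 violation(s): backward is BREAKING for Shipment
forward for Shipment (reader v1, writer v2):
  role: paired with writer role (Channel -> Channel; writer required)
  attempts: paired with writer attempts (int32 -> int32; writer optional)
  payload: paired with writer payload (float64 -> bytes; writer required)
  price: paired with writer price (float32 -> float32; writer optional)
  id (writer side), unknown to reader
  R3 fires at payload
  R5 fires at role
  => 2 violation(s): forward is BREAKING for Shipment

backward: BREAKING [(id, R1), (payload, R3)]; forward: BREAKING [(payload, R3), (role, R5)]


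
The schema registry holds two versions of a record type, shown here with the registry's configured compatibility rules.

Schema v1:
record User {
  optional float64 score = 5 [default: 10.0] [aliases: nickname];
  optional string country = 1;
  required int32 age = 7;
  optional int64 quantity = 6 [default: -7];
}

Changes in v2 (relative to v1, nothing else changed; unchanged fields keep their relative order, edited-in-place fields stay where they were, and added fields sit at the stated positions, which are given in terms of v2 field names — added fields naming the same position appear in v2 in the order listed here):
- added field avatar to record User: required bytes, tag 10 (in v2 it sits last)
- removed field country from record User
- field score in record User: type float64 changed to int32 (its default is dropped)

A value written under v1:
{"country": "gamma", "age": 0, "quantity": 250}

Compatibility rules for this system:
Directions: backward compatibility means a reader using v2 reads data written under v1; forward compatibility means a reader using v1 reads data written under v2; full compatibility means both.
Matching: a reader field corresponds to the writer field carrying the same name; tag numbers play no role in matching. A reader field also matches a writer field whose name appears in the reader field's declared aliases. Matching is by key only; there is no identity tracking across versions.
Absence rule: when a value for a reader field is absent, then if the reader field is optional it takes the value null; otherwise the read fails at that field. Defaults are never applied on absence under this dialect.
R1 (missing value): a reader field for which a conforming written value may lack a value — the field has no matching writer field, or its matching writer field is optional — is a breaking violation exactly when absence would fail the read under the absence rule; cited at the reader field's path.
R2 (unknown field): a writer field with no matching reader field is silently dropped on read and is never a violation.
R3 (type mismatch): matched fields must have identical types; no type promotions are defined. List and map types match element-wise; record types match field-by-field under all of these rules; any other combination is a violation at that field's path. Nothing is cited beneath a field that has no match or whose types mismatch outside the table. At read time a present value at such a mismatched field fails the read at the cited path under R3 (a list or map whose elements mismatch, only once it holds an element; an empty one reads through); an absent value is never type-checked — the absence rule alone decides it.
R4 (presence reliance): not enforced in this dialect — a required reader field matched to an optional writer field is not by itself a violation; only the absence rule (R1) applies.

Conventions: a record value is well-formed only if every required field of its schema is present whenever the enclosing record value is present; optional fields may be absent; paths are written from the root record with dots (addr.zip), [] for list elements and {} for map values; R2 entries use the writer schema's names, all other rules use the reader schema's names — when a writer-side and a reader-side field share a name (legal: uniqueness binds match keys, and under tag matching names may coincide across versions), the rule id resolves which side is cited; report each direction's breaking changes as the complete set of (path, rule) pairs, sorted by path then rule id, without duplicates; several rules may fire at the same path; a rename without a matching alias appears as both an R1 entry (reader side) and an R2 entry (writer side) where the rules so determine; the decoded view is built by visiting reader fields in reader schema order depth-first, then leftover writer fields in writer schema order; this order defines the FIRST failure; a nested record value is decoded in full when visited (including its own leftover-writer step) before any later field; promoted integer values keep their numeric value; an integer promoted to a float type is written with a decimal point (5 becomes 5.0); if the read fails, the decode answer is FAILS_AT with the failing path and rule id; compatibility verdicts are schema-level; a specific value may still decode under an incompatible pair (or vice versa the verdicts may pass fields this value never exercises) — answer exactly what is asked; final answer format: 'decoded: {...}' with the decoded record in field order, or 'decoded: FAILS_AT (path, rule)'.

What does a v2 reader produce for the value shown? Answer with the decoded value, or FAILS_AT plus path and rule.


decoded: FAILS_AT (avatar, R1)

the writer's type comes first in each User pair
decode (reader v2):
  score := null (absent, optional -> null)
  age := 0
  quantity := 250
  read fails at avatar under R1 (no fill)
  => FAILS_AT (avatar, R1)
the rest of the User diff is inert for this question:
  removed field country from record User -> triggers nothing under the printed rules; the User answer is the same either way
  field score in record User: type float64 changed to int32 (its default is dropped) -> a verdict-level change on User — the shown value reads the same


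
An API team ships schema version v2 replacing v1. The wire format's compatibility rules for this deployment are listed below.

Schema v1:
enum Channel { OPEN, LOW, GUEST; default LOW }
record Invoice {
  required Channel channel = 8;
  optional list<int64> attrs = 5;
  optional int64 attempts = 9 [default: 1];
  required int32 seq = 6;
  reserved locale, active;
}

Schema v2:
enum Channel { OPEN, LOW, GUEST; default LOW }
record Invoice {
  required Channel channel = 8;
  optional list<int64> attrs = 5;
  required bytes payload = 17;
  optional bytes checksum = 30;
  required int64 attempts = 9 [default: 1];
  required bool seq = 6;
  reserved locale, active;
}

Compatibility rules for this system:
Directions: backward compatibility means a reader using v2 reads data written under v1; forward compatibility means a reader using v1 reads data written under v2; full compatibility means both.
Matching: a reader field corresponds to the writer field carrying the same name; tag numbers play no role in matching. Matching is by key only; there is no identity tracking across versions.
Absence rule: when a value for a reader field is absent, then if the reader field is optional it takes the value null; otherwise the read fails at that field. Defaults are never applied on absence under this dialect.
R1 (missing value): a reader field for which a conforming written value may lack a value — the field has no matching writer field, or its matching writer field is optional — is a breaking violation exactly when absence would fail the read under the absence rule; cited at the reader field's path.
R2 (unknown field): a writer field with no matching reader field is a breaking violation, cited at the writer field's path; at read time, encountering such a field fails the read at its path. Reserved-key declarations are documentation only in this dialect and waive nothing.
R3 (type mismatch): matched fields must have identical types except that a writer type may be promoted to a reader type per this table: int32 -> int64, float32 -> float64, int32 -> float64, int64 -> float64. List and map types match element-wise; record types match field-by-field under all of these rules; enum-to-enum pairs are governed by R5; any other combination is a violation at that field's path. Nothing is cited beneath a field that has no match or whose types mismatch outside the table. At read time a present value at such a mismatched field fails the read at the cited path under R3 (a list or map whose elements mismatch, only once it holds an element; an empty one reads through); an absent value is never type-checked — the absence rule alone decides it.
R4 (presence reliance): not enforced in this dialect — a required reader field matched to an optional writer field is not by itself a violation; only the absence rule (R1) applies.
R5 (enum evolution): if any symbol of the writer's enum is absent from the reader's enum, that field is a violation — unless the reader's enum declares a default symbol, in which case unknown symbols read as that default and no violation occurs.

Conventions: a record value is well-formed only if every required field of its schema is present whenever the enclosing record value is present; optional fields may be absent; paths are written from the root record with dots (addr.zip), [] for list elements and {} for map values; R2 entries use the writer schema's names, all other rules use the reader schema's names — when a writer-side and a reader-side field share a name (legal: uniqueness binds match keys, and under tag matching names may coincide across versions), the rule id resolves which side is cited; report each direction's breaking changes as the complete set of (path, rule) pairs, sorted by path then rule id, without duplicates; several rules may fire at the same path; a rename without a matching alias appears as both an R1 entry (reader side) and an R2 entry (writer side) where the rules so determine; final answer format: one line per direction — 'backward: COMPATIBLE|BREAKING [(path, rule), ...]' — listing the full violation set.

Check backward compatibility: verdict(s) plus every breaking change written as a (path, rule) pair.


backward: BREAKING [(attempts, R1), (payload, R1), (seq, R3)]

arrows below run writer -> reader for Invoice
checking backward for Invoice: reader v2 against writer v1:
  channel: paired with writer channel (Channel -> Channel; writer required)
  attrs: paired with writer attrs (list<int64> -> list<int64>; writer optional)
  no writer field matches reader payload
  no writer field matches reader checksum
  attempts: paired with writer attempts (int64 -> int64; writer optional)
  seq: paired with writer seq (int32 -> bool; writer required)
  R1 fires at attempts
  R1 fires at payload
  R3 fires at seq
  => backward: BREAKING (3)
ruling out the remaining Invoice differences:
  added field checksum to record Invoice: optional bytes, tag 30 (in v2 it sits immediately before attempts) -> matters only for Invoice's forward compatibility — outside the asked direction


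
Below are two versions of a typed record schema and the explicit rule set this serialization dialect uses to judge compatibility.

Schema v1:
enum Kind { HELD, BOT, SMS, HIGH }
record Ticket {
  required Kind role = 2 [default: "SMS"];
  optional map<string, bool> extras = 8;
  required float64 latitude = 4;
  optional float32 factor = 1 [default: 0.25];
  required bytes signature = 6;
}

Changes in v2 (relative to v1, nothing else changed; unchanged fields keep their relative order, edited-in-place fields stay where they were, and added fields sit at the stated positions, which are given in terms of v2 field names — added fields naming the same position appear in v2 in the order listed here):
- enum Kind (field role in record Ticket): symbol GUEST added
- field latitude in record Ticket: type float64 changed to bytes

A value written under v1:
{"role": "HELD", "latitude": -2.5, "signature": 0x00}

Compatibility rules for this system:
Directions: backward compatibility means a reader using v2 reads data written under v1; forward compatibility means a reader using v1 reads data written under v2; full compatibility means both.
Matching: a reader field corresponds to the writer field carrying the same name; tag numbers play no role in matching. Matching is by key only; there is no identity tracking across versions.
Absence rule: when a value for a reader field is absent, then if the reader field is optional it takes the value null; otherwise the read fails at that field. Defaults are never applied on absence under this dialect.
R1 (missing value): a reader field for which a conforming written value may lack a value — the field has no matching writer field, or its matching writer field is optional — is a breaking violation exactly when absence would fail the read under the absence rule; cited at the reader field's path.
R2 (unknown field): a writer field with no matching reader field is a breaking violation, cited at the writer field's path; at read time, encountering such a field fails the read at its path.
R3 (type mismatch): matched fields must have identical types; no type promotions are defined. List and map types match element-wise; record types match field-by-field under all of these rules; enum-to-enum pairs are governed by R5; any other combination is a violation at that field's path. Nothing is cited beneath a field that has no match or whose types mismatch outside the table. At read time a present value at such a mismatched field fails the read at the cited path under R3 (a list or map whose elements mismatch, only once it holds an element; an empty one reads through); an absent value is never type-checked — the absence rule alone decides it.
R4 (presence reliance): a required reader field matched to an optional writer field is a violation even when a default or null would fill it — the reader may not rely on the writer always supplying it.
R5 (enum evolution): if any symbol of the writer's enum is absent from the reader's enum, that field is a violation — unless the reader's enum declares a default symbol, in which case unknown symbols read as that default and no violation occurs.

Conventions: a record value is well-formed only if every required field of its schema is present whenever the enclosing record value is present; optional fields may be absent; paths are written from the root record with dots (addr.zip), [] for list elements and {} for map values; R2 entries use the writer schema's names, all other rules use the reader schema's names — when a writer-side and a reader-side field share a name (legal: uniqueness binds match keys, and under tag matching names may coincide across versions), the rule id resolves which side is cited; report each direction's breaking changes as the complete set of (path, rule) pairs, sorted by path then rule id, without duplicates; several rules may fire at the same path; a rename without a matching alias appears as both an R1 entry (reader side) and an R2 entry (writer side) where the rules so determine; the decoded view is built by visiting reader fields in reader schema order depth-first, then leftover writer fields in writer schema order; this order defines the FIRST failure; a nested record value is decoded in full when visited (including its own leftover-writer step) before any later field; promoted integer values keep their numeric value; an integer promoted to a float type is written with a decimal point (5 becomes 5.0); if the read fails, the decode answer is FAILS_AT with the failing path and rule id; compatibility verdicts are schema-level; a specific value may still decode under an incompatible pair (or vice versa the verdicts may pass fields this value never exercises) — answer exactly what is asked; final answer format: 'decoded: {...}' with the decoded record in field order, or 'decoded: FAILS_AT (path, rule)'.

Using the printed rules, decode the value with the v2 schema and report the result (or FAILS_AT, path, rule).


decoded: FAILS_AT (latitude, R3)

the writer's type comes first in each Ticket pair
migrating the Ticket value to v2:
  role := "HELD"
  extras := null (not supplied -> null)
  read fails at latitude under R3
  => FAILS_AT (latitude, R3)
remaining Ticket differences; none change what is asked:
  enum Kind (field role in record Ticket): symbol GUEST added -> a verdict-level change on Ticket — the shown value reads the same


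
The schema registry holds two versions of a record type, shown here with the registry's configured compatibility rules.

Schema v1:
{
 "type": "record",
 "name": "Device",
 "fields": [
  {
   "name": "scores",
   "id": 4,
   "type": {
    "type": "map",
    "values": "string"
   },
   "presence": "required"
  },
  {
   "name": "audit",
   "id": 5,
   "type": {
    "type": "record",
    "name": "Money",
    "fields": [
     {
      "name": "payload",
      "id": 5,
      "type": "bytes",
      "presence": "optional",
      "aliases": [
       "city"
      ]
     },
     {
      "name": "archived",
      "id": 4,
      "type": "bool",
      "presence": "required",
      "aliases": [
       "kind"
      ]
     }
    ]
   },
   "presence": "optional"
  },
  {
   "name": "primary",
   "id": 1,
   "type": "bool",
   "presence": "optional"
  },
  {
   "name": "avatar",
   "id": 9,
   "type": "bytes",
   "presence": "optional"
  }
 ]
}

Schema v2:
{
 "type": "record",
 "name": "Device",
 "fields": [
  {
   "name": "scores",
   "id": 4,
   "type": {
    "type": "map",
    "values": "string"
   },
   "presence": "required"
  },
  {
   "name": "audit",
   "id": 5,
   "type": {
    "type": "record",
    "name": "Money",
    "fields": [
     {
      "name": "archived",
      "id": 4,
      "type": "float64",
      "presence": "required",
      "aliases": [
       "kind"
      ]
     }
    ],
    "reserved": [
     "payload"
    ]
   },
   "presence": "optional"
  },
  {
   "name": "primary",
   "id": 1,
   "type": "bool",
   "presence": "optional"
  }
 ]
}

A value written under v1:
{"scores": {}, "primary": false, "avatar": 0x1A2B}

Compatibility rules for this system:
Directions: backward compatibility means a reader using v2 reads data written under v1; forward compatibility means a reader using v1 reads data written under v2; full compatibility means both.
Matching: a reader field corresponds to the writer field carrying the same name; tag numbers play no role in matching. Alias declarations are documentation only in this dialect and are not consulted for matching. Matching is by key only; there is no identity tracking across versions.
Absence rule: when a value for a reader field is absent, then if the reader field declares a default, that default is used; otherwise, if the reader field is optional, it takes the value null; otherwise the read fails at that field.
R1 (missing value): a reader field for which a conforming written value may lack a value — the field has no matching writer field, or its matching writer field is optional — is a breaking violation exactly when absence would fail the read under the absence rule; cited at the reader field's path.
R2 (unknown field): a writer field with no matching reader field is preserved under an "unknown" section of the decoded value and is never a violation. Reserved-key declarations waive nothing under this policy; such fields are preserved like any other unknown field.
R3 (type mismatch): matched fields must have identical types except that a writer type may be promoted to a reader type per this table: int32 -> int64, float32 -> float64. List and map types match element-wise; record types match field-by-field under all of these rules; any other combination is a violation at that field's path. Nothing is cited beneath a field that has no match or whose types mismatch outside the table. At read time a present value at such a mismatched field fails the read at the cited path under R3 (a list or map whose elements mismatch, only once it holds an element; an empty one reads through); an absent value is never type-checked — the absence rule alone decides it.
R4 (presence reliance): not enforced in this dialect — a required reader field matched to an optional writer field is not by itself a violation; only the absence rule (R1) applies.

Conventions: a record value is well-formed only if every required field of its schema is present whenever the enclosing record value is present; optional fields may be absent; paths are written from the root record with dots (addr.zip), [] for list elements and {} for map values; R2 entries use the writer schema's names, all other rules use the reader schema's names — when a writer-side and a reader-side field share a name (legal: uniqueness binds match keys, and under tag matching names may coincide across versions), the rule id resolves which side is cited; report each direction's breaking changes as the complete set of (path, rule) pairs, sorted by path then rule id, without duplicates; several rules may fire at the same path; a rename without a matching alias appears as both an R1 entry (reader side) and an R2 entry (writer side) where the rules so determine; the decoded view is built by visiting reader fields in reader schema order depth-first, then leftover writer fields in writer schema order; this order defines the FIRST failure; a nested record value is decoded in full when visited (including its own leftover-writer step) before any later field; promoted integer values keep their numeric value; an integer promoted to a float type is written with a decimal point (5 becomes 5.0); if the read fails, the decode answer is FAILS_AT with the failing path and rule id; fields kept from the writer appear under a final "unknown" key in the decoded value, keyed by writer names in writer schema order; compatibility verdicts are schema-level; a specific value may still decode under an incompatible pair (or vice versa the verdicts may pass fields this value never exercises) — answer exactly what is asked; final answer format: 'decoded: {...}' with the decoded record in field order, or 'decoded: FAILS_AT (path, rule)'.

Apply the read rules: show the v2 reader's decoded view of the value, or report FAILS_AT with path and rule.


the writer's type comes first in each Device pair
migrating the Device value to v2:
  scores := {}
  audit := null (not supplied -> null)
  primary := false
  writer avatar: kept under "unknown"
  => decoded: {"scores": {}, "audit": null, "primary": false, "unknown": {"avatar": 0x1A2B}}
checking off the Device differences that do not matter here:
  removed field payload from record Money (its key "payload" joins the reserved list) -> fires no rule on Device under this dialect and leaves the result unchanged
  field archived in record Money: type bool changed to float64 -> affects the rule determinations only; this particular Device value decodes identically

decoded: {"scores": {}, "audit": null, "primary": false, "unknown": {"avatar": 0x1A2B}}


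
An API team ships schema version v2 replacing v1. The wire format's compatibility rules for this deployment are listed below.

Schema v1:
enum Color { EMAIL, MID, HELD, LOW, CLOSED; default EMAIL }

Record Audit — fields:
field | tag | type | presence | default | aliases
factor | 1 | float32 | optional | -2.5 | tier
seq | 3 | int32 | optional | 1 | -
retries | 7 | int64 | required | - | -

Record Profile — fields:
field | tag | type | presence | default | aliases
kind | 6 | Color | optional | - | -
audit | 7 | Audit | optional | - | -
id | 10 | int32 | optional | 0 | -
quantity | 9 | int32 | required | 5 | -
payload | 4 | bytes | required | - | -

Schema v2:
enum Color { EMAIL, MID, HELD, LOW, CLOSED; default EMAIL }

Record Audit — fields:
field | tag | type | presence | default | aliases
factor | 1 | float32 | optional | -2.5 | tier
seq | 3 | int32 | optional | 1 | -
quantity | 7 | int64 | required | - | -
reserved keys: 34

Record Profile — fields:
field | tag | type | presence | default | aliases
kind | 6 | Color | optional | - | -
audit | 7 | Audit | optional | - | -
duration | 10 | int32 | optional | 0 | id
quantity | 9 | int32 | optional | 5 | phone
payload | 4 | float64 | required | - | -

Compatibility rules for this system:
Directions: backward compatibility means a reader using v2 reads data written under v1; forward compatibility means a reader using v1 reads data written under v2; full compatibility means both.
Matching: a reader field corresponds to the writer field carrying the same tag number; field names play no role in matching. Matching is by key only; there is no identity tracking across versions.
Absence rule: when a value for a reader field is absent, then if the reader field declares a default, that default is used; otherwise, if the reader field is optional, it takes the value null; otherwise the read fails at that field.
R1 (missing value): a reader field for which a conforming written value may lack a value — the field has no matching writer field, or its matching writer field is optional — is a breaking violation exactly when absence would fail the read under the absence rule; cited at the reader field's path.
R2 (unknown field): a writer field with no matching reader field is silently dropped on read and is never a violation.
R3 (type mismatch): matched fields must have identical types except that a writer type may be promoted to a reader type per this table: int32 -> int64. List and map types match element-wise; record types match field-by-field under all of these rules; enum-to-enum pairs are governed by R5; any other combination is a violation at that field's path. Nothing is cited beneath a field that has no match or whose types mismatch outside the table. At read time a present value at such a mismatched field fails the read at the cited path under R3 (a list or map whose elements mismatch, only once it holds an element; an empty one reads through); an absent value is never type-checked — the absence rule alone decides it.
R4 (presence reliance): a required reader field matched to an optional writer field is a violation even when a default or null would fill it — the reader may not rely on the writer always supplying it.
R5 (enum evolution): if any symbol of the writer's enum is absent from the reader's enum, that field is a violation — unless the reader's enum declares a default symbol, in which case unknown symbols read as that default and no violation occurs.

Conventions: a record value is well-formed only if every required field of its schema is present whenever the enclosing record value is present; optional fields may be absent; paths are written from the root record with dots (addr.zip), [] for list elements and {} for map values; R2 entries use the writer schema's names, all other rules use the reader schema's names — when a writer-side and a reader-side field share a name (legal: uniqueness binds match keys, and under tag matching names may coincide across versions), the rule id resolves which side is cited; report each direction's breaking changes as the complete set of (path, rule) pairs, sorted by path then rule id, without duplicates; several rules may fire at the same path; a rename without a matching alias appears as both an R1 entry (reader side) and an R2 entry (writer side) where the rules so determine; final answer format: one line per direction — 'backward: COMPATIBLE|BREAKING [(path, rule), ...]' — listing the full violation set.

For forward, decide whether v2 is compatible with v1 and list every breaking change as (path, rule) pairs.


in Profile below, arrows point writer -> reader
forward on Profile — v1 reading data written by v2:
  kind <- kind (Color -> Color, writer optional)
  audit <- audit (Audit -> Audit, writer optional)
  id <- duration (int32 -> int32, writer optional)
  quantity <- quantity (int32 -> int32, writer optional)
  payload <- payload (float64 -> bytes, writer required)
  audit.factor <- audit.factor (float32 -> float32, writer optional)
  audit.seq <- audit.seq (int32 -> int32, writer optional)
  audit.retries <- audit.quantity (int64 -> int64, writer required)
  rule R3 violated at payload
  rule R4 violated at quantity
  => 2 violation(s): forward is BREAKING for Profile
checking off the Profile differences that do not matter here:
  renamed field id to duration in record Profile (alias id declared on the renamed field) -> fires no rule on Profile, leaving the asked answer as it is
  renamed field retries to quantity in record Audit -> fires no rule on Profile, leaving the asked answer as it is

forward: BREAKING [(payload, R3), (quantity, R4)]
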